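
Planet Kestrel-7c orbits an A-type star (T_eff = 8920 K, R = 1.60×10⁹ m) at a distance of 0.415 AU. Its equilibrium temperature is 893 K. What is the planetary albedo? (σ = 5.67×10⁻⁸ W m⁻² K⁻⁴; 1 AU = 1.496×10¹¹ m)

d = 0.415 AU = 6.21×10¹⁰ m.
L = 4πR_⋆²σT_⋆⁴ = 4π(1.60×10⁹)² × 5.67×10⁻⁸ × (8920)⁴ = 1.15×10²⁸ W.
S = L/(4πd²) = 2.38×10⁵ W m⁻².
From T_eq⁴ = S(1−A)/(4σ): 1−A = 4σT_eq⁴/S.
1−A = 4 × 5.67×10⁻⁸ × (893)⁴ / 2.38×10⁵ = 0.605.

A ≈ 0.40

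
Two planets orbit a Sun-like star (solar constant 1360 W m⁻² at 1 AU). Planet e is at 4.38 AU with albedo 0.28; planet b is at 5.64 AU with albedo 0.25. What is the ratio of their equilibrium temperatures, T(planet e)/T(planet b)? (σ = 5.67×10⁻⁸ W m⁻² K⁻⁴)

T_eq = [S₀(1−A)/(4σd²)]^(1/4), so T ∝ (1−A)^(1/4) / √d.
T₁ = [1360×0.72/(4×5.67×10⁻⁸×4.38²)]^(1/4) = 122.48 K.
T₂ = [1360×0.75/(4×5.67×10⁻⁸×5.64²)]^(1/4) = 109.04 K.

T₁/T₂ ≈ 1.123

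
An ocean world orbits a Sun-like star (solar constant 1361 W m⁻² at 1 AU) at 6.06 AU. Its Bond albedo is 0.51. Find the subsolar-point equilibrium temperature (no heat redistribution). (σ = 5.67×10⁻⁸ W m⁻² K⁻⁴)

T_ss ≈ 134 K

Flux at 6.06 AU: S = 1361/6.06² = 37.1 W m⁻².
At the subsolar point the surface absorbs S(1−A) and emits σT⁴ per unit area — no factor of 4, since only the local patch is in balance.
T = [37.1 × 0.49 / 5.67×10⁻⁸]^(1/4) = (3.20×10⁸)^(1/4) = 134 K.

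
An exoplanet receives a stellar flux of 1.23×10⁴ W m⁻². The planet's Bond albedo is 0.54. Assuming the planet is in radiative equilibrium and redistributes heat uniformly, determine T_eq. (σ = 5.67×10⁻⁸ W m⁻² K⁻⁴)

Energy balance: absorbed = emitted ⇒ πR²·S(1−A) = 4πR²·σT_eq⁴, so T_eq⁴ = S(1−A)/(4σ).
T_eq = [1.23×10⁴ × 0.46 / (4 × 5.67×10⁻⁸)]^(1/4) = (2.49×10¹⁰)^(1/4) = 397 K.

T_eq ≈ 397 K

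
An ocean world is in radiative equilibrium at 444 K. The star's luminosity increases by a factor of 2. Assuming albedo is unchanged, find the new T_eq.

T_eq ∝ L^(1/4) · d^(−1/2).
T′ = 444 × 2^(1/4) = 528 K.

T_eq ≈ 528 K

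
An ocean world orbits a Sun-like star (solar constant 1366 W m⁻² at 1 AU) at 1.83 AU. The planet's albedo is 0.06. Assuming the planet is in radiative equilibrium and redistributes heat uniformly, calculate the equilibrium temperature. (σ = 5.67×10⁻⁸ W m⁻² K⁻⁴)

Flux at 1.83 AU: S = 1366/1.83² = 408 W m⁻².
Energy balance: absorbed = emitted ⇒ πR²·S(1−A) = 4πR²·σT_eq⁴, so T_eq⁴ = S(1−A)/(4σ).
T_eq = [408 × 0.94 / (4 × 5.67×10⁻⁸)]^(1/4) = (1.69×10⁹)^(1/4) = 203 K.

T_eq ≈ 203 K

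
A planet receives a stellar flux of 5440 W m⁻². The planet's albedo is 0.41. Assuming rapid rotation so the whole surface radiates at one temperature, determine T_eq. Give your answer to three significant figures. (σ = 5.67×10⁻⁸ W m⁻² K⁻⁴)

T_eq ≈ 345 K

Energy balance: absorbed = emitted ⇒ πR²·S(1−A) = 4πR²·σT_eq⁴, so T_eq⁴ = S(1−A)/(4σ).
T_eq = [5440 × 0.59 / (4 × 5.67×10⁻⁸)]^(1/4) = (1.42×10¹⁰)^(1/4) = 345 K.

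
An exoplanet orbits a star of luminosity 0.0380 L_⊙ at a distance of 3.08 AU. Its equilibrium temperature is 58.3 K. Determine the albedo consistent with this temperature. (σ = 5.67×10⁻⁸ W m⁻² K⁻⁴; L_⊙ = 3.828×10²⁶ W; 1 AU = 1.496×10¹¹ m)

d = 3.08 AU = 4.61×10¹¹ m.
L = 0.0380 × 3.828×10²⁶ = 1.45×10²⁵ W.
Flux: S = L/(4πd²) = 1.45×10²⁵/(4π×(4.61×10¹¹)²) = 5.45 W m⁻².
From T_eq⁴ = S(1−A)/(4σ): 1−A = 4σT_eq⁴/S.
1−A = 4 × 5.67×10⁻⁸ × (58.3)⁴ / 5.45 = 0.481.

A ≈ 0.52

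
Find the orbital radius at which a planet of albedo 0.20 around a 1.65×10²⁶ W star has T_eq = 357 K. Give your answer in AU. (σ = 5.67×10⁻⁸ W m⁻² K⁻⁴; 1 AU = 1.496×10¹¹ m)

d ≈ 0.357 AU

From T_eq⁴ = L(1−A)/(16πσd²): d = √[L(1−A)/(16πσT_eq⁴)].
d = √[1.65×10²⁶ × 0.80 / (16π × 5.67×10⁻⁸ × (357)⁴)] = 5.34×10¹⁰ m = 0.357 AU.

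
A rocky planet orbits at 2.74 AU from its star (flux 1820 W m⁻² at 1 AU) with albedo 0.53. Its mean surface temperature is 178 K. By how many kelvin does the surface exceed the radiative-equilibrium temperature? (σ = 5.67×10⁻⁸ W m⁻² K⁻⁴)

ΔT ≈ 28.3 K

S = 1820/2.74² = 242.4 W m⁻².
T_eq = [S(1−A)/(4σ)]^(1/4) = [242.4×0.47/(4×5.67×10⁻⁸)]^(1/4) = 149.7 K.
ΔT = T_surf − T_eq = 178 − 149.7.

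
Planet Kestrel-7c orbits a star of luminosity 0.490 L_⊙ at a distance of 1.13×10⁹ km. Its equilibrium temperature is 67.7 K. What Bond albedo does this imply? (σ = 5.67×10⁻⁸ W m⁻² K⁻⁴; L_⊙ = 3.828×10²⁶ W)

d = 1.13×10⁹ km = 1.13×10¹² m.
L = 0.490 × 3.828×10²⁶ = 1.88×10²⁶ W.
Flux: S = L/(4πd²) = 1.88×10²⁶/(4π×(1.13×10¹²)²) = 11.7 W m⁻².
From T_eq⁴ = S(1−A)/(4σ): 1−A = 4σT_eq⁴/S.
1−A = 4 × 5.67×10⁻⁸ × (67.7)⁴ / 11.7 = 0.408.

A ≈ 0.59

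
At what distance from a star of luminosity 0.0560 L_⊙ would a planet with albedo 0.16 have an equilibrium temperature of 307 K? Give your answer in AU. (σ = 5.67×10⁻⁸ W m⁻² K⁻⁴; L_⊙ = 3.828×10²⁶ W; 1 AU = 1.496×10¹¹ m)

L = 0.0560 × 3.828×10²⁶ = 2.14×10²⁵ W.
From T_eq⁴ = L(1−A)/(16πσd²): d = √[L(1−A)/(16πσT_eq⁴)].
d = √[2.14×10²⁵ × 0.84 / (16π × 5.67×10⁻⁸ × (307)⁴)] = 2.67×10¹⁰ m = 0.178 AU.

d ≈ 0.178 AU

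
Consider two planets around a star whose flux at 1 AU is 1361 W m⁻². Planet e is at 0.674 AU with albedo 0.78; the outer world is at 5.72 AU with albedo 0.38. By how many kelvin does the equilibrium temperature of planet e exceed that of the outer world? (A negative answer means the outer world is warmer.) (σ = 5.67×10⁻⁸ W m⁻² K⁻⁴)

ΔT ≈ 128.9 K

T_eq = [S₀(1−A)/(4σd²)]^(1/4), so T ∝ (1−A)^(1/4) / √d.
T₁ = [1361×0.22/(4×5.67×10⁻⁸×0.674²)]^(1/4) = 232.18 K.
T₂ = [1361×0.62/(4×5.67×10⁻⁸×5.72²)]^(1/4) = 103.27 K.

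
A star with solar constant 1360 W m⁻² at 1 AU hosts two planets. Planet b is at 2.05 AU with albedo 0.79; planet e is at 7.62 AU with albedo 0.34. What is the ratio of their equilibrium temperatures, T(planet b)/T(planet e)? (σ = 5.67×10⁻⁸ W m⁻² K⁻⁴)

T_eq = [S₀(1−A)/(4σd²)]^(1/4), so T ∝ (1−A)^(1/4) / √d.
T₁ = [1360×0.21/(4×5.67×10⁻⁸×2.05²)]^(1/4) = 131.57 K.
T₂ = [1360×0.66/(4×5.67×10⁻⁸×7.62²)]^(1/4) = 90.86 K.

T₁/T₂ ≈ 1.448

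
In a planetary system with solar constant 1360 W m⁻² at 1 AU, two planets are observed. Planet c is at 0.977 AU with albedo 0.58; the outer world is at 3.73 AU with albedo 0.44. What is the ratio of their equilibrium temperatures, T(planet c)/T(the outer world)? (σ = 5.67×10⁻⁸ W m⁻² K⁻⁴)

T₁/T₂ ≈ 1.818

T_eq = [S₀(1−A)/(4σd²)]^(1/4), so T ∝ (1−A)^(1/4) / √d.
T₁ = [1360×0.42/(4×5.67×10⁻⁸×0.977²)]^(1/4) = 226.64 K.
T₂ = [1360×0.56/(4×5.67×10⁻⁸×3.73²)]^(1/4) = 124.64 K.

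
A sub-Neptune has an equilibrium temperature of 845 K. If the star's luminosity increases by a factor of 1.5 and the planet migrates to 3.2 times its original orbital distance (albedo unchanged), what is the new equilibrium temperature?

T_eq ≈ 523 K

T_eq ∝ L^(1/4) · d^(−1/2).
T′ = 845 × 1.5^(1/4) / 3.2^(1/2) = 523 K.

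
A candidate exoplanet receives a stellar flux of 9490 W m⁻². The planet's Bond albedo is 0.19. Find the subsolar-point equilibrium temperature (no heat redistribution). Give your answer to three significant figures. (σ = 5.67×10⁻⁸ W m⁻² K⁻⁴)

At the subsolar point the surface absorbs S(1−A) and emits σT⁴ per unit area — no factor of 4, since only the local patch is in balance.
T = [9490 × 0.81 / 5.67×10⁻⁸]^(1/4) = (1.36×10¹¹)^(1/4) = 607 K.

T_ss ≈ 607 K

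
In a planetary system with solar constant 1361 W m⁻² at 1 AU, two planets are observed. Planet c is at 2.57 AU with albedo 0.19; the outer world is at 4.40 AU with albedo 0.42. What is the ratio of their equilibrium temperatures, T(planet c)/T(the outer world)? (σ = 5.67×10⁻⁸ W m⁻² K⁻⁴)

T_eq = [S₀(1−A)/(4σd²)]^(1/4), so T ∝ (1−A)^(1/4) / √d.
T₁ = [1361×0.81/(4×5.67×10⁻⁸×2.57²)]^(1/4) = 164.71 K.
T₂ = [1361×0.58/(4×5.67×10⁻⁸×4.40²)]^(1/4) = 115.79 K.

T₁/T₂ ≈ 1.422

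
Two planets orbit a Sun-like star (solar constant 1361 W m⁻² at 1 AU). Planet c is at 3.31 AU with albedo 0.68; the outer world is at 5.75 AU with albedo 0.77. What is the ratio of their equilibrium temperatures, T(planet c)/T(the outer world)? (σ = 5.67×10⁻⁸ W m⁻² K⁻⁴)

T_eq = [S₀(1−A)/(4σd²)]^(1/4), so T ∝ (1−A)^(1/4) / √d.
T₁ = [1361×0.32/(4×5.67×10⁻⁸×3.31²)]^(1/4) = 115.06 K.
T₂ = [1361×0.23/(4×5.67×10⁻⁸×5.75²)]^(1/4) = 80.38 K.

T₁/T₂ ≈ 1.431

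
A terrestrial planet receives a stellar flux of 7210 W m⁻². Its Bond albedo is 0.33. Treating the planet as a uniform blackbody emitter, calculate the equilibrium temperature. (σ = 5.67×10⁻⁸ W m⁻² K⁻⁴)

T_eq ≈ 382 K

Energy balance: absorbed = emitted ⇒ πR²·S(1−A) = 4πR²·σT_eq⁴, so T_eq⁴ = S(1−A)/(4σ).
T_eq = [7210 × 0.67 / (4 × 5.67×10⁻⁸)]^(1/4) = (2.13×10¹⁰)^(1/4) = 382 K.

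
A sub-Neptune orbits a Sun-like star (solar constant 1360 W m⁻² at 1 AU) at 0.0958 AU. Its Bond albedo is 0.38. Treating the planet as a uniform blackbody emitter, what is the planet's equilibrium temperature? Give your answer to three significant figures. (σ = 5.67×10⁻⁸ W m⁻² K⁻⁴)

Flux at 0.0958 AU: S = 1360/0.0958² = 1.48×10⁵ W m⁻².
Energy balance: absorbed = emitted ⇒ πR²·S(1−A) = 4πR²·σT_eq⁴, so T_eq⁴ = S(1−A)/(4σ).
T_eq = [1.48×10⁵ × 0.62 / (4 × 5.67×10⁻⁸)]^(1/4) = (4.05×10¹¹)^(1/4) = 798 K.

T_eq ≈ 798 K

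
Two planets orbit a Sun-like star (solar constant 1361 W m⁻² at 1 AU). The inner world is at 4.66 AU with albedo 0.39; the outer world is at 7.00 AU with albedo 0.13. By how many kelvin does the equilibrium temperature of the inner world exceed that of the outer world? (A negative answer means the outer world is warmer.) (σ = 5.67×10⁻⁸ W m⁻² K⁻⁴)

ΔT ≈ 12.3 K

T_eq = [S₀(1−A)/(4σd²)]^(1/4), so T ∝ (1−A)^(1/4) / √d.
T₁ = [1361×0.61/(4×5.67×10⁻⁸×4.66²)]^(1/4) = 113.94 K.
T₂ = [1361×0.87/(4×5.67×10⁻⁸×7.00²)]^(1/4) = 101.60 K.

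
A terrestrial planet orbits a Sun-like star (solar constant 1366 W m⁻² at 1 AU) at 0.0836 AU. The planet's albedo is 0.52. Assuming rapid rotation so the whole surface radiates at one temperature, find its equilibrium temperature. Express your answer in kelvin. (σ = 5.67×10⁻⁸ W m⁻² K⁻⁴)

T_eq ≈ 802 K

Flux at 0.0836 AU: S = 1366/0.0836² = 1.95×10⁵ W m⁻².
Energy balance: absorbed = emitted ⇒ πR²·S(1−A) = 4πR²·σT_eq⁴, so T_eq⁴ = S(1−A)/(4σ).
T_eq = [1.95×10⁵ × 0.48 / (4 × 5.67×10⁻⁸)]^(1/4) = (4.14×10¹¹)^(1/4) = 802 K.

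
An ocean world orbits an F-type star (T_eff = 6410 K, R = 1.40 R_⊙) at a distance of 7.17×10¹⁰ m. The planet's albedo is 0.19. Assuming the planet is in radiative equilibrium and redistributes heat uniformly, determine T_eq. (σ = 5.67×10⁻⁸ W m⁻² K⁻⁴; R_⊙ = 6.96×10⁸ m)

T_eq ≈ 501 K

R_⋆ = 1.40 × 6.96×10⁸ = 9.74×10⁸ m.
L = 4πR_⋆²σT_⋆⁴ = 4π(9.74×10⁸)² × 5.67×10⁻⁸ × (6410)⁴ = 1.14×10²⁷ W.
S = L/(4πd²) = 1.77×10⁴ W m⁻².
Energy balance: absorbed = emitted ⇒ πR²·S(1−A) = 4πR²·σT_eq⁴, so T_eq⁴ = S(1−A)/(4σ).
T_eq = [1.77×10⁴ × 0.81 / (4 × 5.67×10⁻⁸)]^(1/4) = (6.31×10¹⁰)^(1/4) = 501 K.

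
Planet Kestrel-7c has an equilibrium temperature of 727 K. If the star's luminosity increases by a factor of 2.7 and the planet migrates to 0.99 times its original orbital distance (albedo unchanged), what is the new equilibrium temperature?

T_eq ∝ L^(1/4) · d^(−1/2).
T′ = 727 × 2.7^(1/4) / 0.99^(1/2) = 937 K.

T_eq ≈ 937 K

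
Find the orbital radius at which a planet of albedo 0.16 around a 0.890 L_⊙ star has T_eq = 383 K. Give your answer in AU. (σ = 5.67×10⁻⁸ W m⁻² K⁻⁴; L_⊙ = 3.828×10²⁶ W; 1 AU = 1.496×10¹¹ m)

L = 0.890 × 3.828×10²⁶ = 3.41×10²⁶ W.
From T_eq⁴ = L(1−A)/(16πσd²): d = √[L(1−A)/(16πσT_eq⁴)].
d = √[3.41×10²⁶ × 0.84 / (16π × 5.67×10⁻⁸ × (383)⁴)] = 6.83×10¹⁰ m = 0.457 AU.

d ≈ 0.457 AU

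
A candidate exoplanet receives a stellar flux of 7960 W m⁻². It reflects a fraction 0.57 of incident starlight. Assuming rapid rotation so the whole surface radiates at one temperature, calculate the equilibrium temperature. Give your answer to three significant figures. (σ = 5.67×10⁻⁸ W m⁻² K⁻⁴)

Energy balance: absorbed = emitted ⇒ πR²·S(1−A) = 4πR²·σT_eq⁴, so T_eq⁴ = S(1−A)/(4σ).
T_eq = [7960 × 0.43 / (4 × 5.67×10⁻⁸)]^(1/4) = (1.51×10¹⁰)^(1/4) = 350 K.

T_eq ≈ 350 K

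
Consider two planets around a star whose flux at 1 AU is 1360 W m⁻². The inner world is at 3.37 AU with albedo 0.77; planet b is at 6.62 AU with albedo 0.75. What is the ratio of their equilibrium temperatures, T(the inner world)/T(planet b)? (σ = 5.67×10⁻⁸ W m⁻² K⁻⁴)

T₁/T₂ ≈ 1.373

T_eq = [S₀(1−A)/(4σd²)]^(1/4), so T ∝ (1−A)^(1/4) / √d.
T₁ = [1360×0.23/(4×5.67×10⁻⁸×3.37²)]^(1/4) = 104.98 K.
T₂ = [1360×0.25/(4×5.67×10⁻⁸×6.62²)]^(1/4) = 76.48 K.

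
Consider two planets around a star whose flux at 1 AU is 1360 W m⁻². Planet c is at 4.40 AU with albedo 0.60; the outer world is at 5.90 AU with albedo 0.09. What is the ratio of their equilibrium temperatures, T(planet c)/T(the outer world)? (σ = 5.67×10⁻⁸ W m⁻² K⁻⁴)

T₁/T₂ ≈ 0.943

T_eq = [S₀(1−A)/(4σd²)]^(1/4), so T ∝ (1−A)^(1/4) / √d.
T₁ = [1360×0.40/(4×5.67×10⁻⁸×4.40²)]^(1/4) = 105.50 K.
T₂ = [1360×0.91/(4×5.67×10⁻⁸×5.90²)]^(1/4) = 111.89 K.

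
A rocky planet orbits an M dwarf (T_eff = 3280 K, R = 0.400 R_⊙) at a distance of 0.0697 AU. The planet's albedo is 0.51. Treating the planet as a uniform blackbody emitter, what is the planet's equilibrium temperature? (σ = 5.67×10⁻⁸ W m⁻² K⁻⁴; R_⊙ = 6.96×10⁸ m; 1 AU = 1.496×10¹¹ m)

R_⋆ = 0.400 × 6.96×10⁸ = 2.78×10⁸ m.
d = 0.0697 AU = 1.04×10¹⁰ m.
L = 4πR_⋆²σT_⋆⁴ = 4π(2.78×10⁸)² × 5.67×10⁻⁸ × (3280)⁴ = 6.39×10²⁴ W.
S = L/(4πd²) = 4680 W m⁻².
Energy balance: absorbed = emitted ⇒ πR²·S(1−A) = 4πR²·σT_eq⁴, so T_eq⁴ = S(1−A)/(4σ).
T_eq = [4680 × 0.49 / (4 × 5.67×10⁻⁸)]^(1/4) = (1.01×10¹⁰)^(1/4) = 317 K.

T_eq ≈ 317 K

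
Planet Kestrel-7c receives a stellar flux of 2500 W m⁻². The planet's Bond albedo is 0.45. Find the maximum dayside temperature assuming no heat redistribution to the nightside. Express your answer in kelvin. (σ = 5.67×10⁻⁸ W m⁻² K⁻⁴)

With no redistribution each surface element balances locally: S(1−A) = σT⁴.
T = [2500 × 0.55 / 5.67×10⁻⁸]^(1/4) = (2.43×10¹⁰)^(1/4) = 395 K.

T_ss ≈ 395 K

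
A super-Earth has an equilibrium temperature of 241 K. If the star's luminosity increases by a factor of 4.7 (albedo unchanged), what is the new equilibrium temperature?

T_eq ≈ 355 K

T_eq ∝ L^(1/4) · d^(−1/2).
T′ = 241 × 4.7^(1/4) = 355 K.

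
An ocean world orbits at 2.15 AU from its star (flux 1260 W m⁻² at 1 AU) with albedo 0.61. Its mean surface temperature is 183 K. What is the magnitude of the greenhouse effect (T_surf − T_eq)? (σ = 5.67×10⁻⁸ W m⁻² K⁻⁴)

ΔT ≈ 35.9 K

S = 1260/2.15² = 272.6 W m⁻².
T_eq = [S(1−A)/(4σ)]^(1/4) = [272.6×0.39/(4×5.67×10⁻⁸)]^(1/4) = 147.1 K.
ΔT = T_surf − T_eq = 183 − 147.1.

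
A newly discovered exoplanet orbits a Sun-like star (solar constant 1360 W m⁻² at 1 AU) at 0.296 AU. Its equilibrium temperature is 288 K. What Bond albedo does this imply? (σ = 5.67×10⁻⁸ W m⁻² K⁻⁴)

Flux at 0.296 AU: S = 1360/0.296² = 1.55×10⁴ W m⁻².
From T_eq⁴ = S(1−A)/(4σ): 1−A = 4σT_eq⁴/S.
1−A = 4 × 5.67×10⁻⁸ × (288)⁴ / 1.55×10⁴ = 0.101.

A ≈ 0.90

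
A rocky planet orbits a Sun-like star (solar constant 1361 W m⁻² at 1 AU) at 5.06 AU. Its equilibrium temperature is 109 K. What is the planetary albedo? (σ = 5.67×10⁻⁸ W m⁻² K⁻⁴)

Flux at 5.06 AU: S = 1361/5.06² = 53.2 W m⁻².
From T_eq⁴ = S(1−A)/(4σ): 1−A = 4σT_eq⁴/S.
1−A = 4 × 5.67×10⁻⁸ × (109)⁴ / 53.2 = 0.602.

A ≈ 0.40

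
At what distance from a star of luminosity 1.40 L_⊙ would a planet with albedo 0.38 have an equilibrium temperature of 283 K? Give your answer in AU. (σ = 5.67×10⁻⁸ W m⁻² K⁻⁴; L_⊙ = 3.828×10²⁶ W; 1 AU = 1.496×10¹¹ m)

L = 1.40 × 3.828×10²⁶ = 5.36×10²⁶ W.
From T_eq⁴ = L(1−A)/(16πσd²): d = √[L(1−A)/(16πσT_eq⁴)].
d = √[5.36×10²⁶ × 0.62 / (16π × 5.67×10⁻⁸ × (283)⁴)] = 1.35×10¹¹ m = 0.901 AU.

d ≈ 0.901 AU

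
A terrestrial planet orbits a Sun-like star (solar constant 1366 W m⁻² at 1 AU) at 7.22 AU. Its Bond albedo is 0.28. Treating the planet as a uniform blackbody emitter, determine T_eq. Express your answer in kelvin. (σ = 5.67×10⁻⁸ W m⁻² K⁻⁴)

T_eq ≈ 95.5 K

Flux at 7.22 AU: S = 1366/7.22² = 26.2 W m⁻².
Energy balance: absorbed = emitted ⇒ πR²·S(1−A) = 4πR²·σT_eq⁴, so T_eq⁴ = S(1−A)/(4σ).
T_eq = [26.2 × 0.72 / (4 × 5.67×10⁻⁸)]^(1/4) = (8.32×10⁷)^(1/4) = 95.5 K.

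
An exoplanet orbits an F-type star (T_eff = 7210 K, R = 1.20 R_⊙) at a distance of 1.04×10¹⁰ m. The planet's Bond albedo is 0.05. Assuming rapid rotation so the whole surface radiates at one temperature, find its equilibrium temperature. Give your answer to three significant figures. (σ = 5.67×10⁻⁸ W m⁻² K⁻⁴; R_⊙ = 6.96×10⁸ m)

R_⋆ = 1.20 × 6.96×10⁸ = 8.35×10⁸ m.
L = 4πR_⋆²σT_⋆⁴ = 4π(8.35×10⁸)² × 5.67×10⁻⁸ × (7210)⁴ = 1.34×10²⁷ W.
S = L/(4πd²) = 9.88×10⁵ W m⁻².
Energy balance: absorbed = emitted ⇒ πR²·S(1−A) = 4πR²·σT_eq⁴, so T_eq⁴ = S(1−A)/(4σ).
T_eq = [9.88×10⁵ × 0.95 / (4 × 5.67×10⁻⁸)]^(1/4) = (4.14×10¹²)^(1/4) = 1430 K.

T_eq ≈ 1430 K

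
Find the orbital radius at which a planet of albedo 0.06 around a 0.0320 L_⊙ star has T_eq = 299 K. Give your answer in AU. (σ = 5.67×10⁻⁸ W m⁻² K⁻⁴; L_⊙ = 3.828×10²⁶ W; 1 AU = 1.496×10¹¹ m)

d ≈ 0.150 AU

L = 0.0320 × 3.828×10²⁶ = 1.22×10²⁵ W.
From T_eq⁴ = L(1−A)/(16πσd²): d = √[L(1−A)/(16πσT_eq⁴)].
d = √[1.22×10²⁵ × 0.94 / (16π × 5.67×10⁻⁸ × (299)⁴)] = 2.25×10¹⁰ m = 0.150 AU.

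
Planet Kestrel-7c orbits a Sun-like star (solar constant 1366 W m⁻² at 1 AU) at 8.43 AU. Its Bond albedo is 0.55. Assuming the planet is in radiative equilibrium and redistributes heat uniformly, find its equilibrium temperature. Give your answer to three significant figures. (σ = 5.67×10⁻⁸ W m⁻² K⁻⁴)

T_eq ≈ 78.6 K

Flux at 8.43 AU: S = 1366/8.43² = 19.2 W m⁻².
Energy balance: absorbed = emitted ⇒ πR²·S(1−A) = 4πR²·σT_eq⁴, so T_eq⁴ = S(1−A)/(4σ).
T_eq = [19.2 × 0.45 / (4 × 5.67×10⁻⁸)]^(1/4) = (3.81×10⁷)^(1/4) = 78.6 K.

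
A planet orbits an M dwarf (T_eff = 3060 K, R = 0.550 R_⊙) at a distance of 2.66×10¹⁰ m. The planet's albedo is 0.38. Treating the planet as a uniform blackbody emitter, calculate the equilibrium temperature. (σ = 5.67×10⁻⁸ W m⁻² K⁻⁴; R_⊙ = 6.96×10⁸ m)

T_eq ≈ 230 K

R_⋆ = 0.550 × 6.96×10⁸ = 3.83×10⁸ m.
L = 4πR_⋆²σT_⋆⁴ = 4π(3.83×10⁸)² × 5.67×10⁻⁸ × (3060)⁴ = 9.15×10²⁴ W.
S = L/(4πd²) = 1030 W m⁻².
Energy balance: absorbed = emitted ⇒ πR²·S(1−A) = 4πR²·σT_eq⁴, so T_eq⁴ = S(1−A)/(4σ).
T_eq = [1030 × 0.62 / (4 × 5.67×10⁻⁸)]^(1/4) = (2.81×10⁹)^(1/4) = 230 K.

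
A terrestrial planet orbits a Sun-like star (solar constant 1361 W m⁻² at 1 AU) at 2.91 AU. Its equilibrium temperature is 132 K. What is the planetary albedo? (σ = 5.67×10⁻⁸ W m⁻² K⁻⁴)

Flux at 2.91 AU: S = 1361/2.91² = 161 W m⁻².
From T_eq⁴ = S(1−A)/(4σ): 1−A = 4σT_eq⁴/S.
1−A = 4 × 5.67×10⁻⁸ × (132)⁴ / 161 = 0.428.

A ≈ 0.57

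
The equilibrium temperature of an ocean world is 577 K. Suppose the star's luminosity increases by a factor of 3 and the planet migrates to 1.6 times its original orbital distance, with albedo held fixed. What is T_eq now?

T_eq ≈ 600 K

T_eq ∝ L^(1/4) · d^(−1/2).
T′ = 577 × 3^(1/4) / 1.6^(1/2) = 600 K.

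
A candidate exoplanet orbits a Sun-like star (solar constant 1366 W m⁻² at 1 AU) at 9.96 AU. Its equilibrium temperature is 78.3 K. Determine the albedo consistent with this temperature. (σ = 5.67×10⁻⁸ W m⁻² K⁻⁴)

Flux at 9.96 AU: S = 1366/9.96² = 13.8 W m⁻².
From T_eq⁴ = S(1−A)/(4σ): 1−A = 4σT_eq⁴/S.
1−A = 4 × 5.67×10⁻⁸ × (78.3)⁴ / 13.8 = 0.619.

A ≈ 0.38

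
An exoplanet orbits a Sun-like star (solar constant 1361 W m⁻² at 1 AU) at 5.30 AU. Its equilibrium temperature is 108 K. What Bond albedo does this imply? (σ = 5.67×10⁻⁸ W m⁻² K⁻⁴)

A ≈ 0.36

Flux at 5.30 AU: S = 1361/5.30² = 48.5 W m⁻².
From T_eq⁴ = S(1−A)/(4σ): 1−A = 4σT_eq⁴/S.
1−A = 4 × 5.67×10⁻⁸ × (108)⁴ / 48.5 = 0.637.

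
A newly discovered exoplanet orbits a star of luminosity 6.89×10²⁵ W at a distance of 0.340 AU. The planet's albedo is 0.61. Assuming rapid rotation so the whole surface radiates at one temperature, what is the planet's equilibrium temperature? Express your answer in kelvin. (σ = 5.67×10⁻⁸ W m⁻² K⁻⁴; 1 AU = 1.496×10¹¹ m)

T_eq ≈ 246 K

d = 0.340 AU = 5.09×10¹⁰ m.
Flux: S = L/(4πd²) = 6.89×10²⁵/(4π×(5.09×10¹⁰)²) = 2120 W m⁻².
Energy balance: absorbed = emitted ⇒ πR²·S(1−A) = 4πR²·σT_eq⁴, so T_eq⁴ = S(1−A)/(4σ).
T_eq = [2120 × 0.39 / (4 × 5.67×10⁻⁸)]^(1/4) = (3.64×10⁹)^(1/4) = 246 K.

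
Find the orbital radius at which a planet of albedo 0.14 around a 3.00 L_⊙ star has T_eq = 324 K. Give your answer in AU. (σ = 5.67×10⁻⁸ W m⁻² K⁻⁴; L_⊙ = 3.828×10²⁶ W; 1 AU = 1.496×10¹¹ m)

L = 3.00 × 3.828×10²⁶ = 1.15×10²⁷ W.
From T_eq⁴ = L(1−A)/(16πσd²): d = √[L(1−A)/(16πσT_eq⁴)].
d = √[1.15×10²⁷ × 0.86 / (16π × 5.67×10⁻⁸ × (324)⁴)] = 1.77×10¹¹ m = 1.19 AU.

d ≈ 1.19 AU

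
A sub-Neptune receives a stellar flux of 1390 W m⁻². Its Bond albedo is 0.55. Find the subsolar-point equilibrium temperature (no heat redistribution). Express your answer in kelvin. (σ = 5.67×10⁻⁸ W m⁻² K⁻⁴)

T_ss ≈ 324 K

At the subsolar point the surface absorbs S(1−A) and emits σT⁴ per unit area — no factor of 4, since only the local patch is in balance.
T = [1390 × 0.45 / 5.67×10⁻⁸]^(1/4) = (1.10×10¹⁰)^(1/4) = 324 K.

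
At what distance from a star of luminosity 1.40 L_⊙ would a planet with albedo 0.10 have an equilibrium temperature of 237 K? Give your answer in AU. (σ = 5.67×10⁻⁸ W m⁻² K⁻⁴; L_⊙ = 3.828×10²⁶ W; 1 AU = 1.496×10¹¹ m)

L = 1.40 × 3.828×10²⁶ = 5.36×10²⁶ W.
From T_eq⁴ = L(1−A)/(16πσd²): d = √[L(1−A)/(16πσT_eq⁴)].
d = √[5.36×10²⁶ × 0.90 / (16π × 5.67×10⁻⁸ × (237)⁴)] = 2.32×10¹¹ m = 1.55 AU.

d ≈ 1.55 AU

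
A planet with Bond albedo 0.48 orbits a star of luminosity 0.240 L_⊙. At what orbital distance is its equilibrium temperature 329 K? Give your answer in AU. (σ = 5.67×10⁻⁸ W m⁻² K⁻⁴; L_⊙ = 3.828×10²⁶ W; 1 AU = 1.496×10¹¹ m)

d ≈ 0.253 AU

L = 0.240 × 3.828×10²⁶ = 9.19×10²⁵ W.
From T_eq⁴ = L(1−A)/(16πσd²): d = √[L(1−A)/(16πσT_eq⁴)].
d = √[9.19×10²⁵ × 0.52 / (16π × 5.67×10⁻⁸ × (329)⁴)] = 3.78×10¹⁰ m = 0.253 AU.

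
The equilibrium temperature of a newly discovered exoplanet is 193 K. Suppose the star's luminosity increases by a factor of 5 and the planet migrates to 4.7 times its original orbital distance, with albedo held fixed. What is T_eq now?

T_eq ≈ 133 K

T_eq ∝ L^(1/4) · d^(−1/2).
T′ = 193 × 5^(1/4) / 4.7^(1/2) = 133 K.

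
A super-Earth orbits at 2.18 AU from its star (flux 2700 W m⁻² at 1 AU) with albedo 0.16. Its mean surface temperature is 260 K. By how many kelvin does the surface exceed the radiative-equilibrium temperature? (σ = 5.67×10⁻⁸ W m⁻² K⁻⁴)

S = 2700/2.18² = 568.1 W m⁻².
T_eq = [S(1−A)/(4σ)]^(1/4) = [568.1×0.84/(4×5.67×10⁻⁸)]^(1/4) = 214.2 K.
ΔT = T_surf − T_eq = 260 − 214.2.

ΔT ≈ 45.8 K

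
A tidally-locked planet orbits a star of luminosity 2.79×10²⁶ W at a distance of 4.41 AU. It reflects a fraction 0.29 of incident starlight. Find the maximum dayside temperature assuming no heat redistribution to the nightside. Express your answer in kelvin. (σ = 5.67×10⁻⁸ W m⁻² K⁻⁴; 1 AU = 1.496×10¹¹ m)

T_ss ≈ 159 K

d = 4.41 AU = 6.60×10¹¹ m.
Flux: S = L/(4πd²) = 2.79×10²⁶/(4π×(6.60×10¹¹)²) = 51.0 W m⁻².
With no redistribution each surface element balances locally: S(1−A) = σT⁴.
T = [51.0 × 0.71 / 5.67×10⁻⁸]^(1/4) = (6.39×10⁸)^(1/4) = 159 K.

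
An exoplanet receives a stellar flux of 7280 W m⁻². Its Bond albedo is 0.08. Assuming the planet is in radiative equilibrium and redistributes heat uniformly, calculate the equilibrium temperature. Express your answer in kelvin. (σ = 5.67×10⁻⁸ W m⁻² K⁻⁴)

Energy balance: absorbed = emitted ⇒ πR²·S(1−A) = 4πR²·σT_eq⁴, so T_eq⁴ = S(1−A)/(4σ).
T_eq = [7280 × 0.92 / (4 × 5.67×10⁻⁸)]^(1/4) = (2.95×10¹⁰)^(1/4) = 415 K.

T_eq ≈ 415 K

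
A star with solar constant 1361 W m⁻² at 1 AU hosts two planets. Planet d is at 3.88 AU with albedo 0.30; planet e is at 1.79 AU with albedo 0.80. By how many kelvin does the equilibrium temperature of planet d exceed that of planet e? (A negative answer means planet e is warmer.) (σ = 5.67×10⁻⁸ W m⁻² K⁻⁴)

T_eq = [S₀(1−A)/(4σd²)]^(1/4), so T ∝ (1−A)^(1/4) / √d.
T₁ = [1361×0.70/(4×5.67×10⁻⁸×3.88²)]^(1/4) = 129.24 K.
T₂ = [1361×0.20/(4×5.67×10⁻⁸×1.79²)]^(1/4) = 139.12 K.

ΔT ≈ -9.9 K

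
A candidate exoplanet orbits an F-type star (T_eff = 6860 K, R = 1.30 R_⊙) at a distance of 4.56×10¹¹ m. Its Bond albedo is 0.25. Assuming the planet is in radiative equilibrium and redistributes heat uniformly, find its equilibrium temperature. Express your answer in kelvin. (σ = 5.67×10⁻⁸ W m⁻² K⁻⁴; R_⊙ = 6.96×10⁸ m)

T_eq ≈ 201 K

R_⋆ = 1.30 × 6.96×10⁸ = 9.05×10⁸ m.
L = 4πR_⋆²σT_⋆⁴ = 4π(9.05×10⁸)² × 5.67×10⁻⁸ × (6860)⁴ = 1.29×10²⁷ W.
S = L/(4πd²) = 494 W m⁻².
Energy balance: absorbed = emitted ⇒ πR²·S(1−A) = 4πR²·σT_eq⁴, so T_eq⁴ = S(1−A)/(4σ).
T_eq = [494 × 0.75 / (4 × 5.67×10⁻⁸)]^(1/4) = (1.63×10⁹)^(1/4) = 201 K.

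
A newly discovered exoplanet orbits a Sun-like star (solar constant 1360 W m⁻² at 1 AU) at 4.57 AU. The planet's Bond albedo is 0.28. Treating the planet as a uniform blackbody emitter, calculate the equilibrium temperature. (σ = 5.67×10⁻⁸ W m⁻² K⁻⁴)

T_eq ≈ 120 K

Flux at 4.57 AU: S = 1360/4.57² = 65.1 W m⁻².
Energy balance: absorbed = emitted ⇒ πR²·S(1−A) = 4πR²·σT_eq⁴, so T_eq⁴ = S(1−A)/(4σ).
T_eq = [65.1 × 0.72 / (4 × 5.67×10⁻⁸)]^(1/4) = (2.07×10⁸)^(1/4) = 120 K.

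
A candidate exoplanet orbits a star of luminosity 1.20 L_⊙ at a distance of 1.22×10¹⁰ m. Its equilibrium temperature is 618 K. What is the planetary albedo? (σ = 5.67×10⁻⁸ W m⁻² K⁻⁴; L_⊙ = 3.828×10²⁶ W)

A ≈ 0.87

L = 1.20 × 3.828×10²⁶ = 4.59×10²⁶ W.
Flux: S = L/(4πd²) = 4.59×10²⁶/(4π×(1.22×10¹⁰)²) = 2.46×10⁵ W m⁻².
From T_eq⁴ = S(1−A)/(4σ): 1−A = 4σT_eq⁴/S.
1−A = 4 × 5.67×10⁻⁸ × (618)⁴ / 2.46×10⁵ = 0.135.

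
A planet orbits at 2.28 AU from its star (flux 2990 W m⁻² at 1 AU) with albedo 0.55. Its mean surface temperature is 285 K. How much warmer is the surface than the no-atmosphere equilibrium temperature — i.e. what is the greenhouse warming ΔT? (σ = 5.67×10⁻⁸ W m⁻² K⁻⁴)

S = 2990/2.28² = 575.2 W m⁻².
T_eq = [S(1−A)/(4σ)]^(1/4) = [575.2×0.45/(4×5.67×10⁻⁸)]^(1/4) = 183.8 K.
ΔT = T_surf − T_eq = 285 − 183.8.

ΔT ≈ 101.2 K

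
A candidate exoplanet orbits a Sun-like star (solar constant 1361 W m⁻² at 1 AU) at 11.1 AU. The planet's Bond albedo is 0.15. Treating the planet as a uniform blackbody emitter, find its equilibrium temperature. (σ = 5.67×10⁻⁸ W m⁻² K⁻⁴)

Flux at 11.1 AU: S = 1361/11.1² = 11.0 W m⁻².
Energy balance: absorbed = emitted ⇒ πR²·S(1−A) = 4πR²·σT_eq⁴, so T_eq⁴ = S(1−A)/(4σ).
T_eq = [11.0 × 0.85 / (4 × 5.67×10⁻⁸)]^(1/4) = (4.14×10⁷)^(1/4) = 80.2 K.

T_eq ≈ 80.2 K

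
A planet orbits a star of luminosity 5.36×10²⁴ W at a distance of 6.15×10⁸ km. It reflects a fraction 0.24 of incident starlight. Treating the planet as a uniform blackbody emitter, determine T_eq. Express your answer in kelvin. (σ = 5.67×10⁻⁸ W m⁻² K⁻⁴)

d = 6.15×10⁸ km = 6.15×10¹¹ m.
Flux: S = L/(4πd²) = 5.36×10²⁴/(4π×(6.15×10¹¹)²) = 1.13 W m⁻².
Energy balance: absorbed = emitted ⇒ πR²·S(1−A) = 4πR²·σT_eq⁴, so T_eq⁴ = S(1−A)/(4σ).
T_eq = [1.13 × 0.76 / (4 × 5.67×10⁻⁸)]^(1/4) = (3.78×10⁶)^(1/4) = 44.1 K.

T_eq ≈ 44.1 K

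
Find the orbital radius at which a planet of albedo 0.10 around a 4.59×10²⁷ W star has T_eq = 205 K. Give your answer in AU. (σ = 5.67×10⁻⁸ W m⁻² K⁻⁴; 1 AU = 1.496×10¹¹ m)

d ≈ 6.06 AU

From T_eq⁴ = L(1−A)/(16πσd²): d = √[L(1−A)/(16πσT_eq⁴)].
d = √[4.59×10²⁷ × 0.90 / (16π × 5.67×10⁻⁸ × (205)⁴)] = 9.06×10¹¹ m = 6.06 AU.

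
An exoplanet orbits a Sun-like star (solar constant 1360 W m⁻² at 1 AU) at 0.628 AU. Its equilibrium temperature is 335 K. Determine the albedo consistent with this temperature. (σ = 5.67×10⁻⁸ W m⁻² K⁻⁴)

A ≈ 0.17

Flux at 0.628 AU: S = 1360/0.628² = 3450 W m⁻².
From T_eq⁴ = S(1−A)/(4σ): 1−A = 4σT_eq⁴/S.
1−A = 4 × 5.67×10⁻⁸ × (335)⁴ / 3450 = 0.828.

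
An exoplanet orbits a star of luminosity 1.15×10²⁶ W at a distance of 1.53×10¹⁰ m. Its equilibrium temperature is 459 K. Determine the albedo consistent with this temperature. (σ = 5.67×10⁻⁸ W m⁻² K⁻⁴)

Flux: S = L/(4πd²) = 1.15×10²⁶/(4π×(1.53×10¹⁰)²) = 3.91×10⁴ W m⁻².
From T_eq⁴ = S(1−A)/(4σ): 1−A = 4σT_eq⁴/S.
1−A = 4 × 5.67×10⁻⁸ × (459)⁴ / 3.91×10⁴ = 0.258.

A ≈ 0.74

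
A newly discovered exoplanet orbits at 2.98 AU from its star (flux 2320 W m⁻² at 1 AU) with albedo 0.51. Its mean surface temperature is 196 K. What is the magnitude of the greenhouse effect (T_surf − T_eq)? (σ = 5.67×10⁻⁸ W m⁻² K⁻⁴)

ΔT ≈ 41.9 K

S = 2320/2.98² = 261.2 W m⁻².
T_eq = [S(1−A)/(4σ)]^(1/4) = [261.2×0.49/(4×5.67×10⁻⁸)]^(1/4) = 154.1 K.
ΔT = T_surf − T_eq = 196 − 154.1.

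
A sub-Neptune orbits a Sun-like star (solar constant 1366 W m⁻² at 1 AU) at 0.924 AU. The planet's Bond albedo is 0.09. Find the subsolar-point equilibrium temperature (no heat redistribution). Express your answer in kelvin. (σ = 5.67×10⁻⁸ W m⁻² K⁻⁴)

T_ss ≈ 400 K

Flux at 0.924 AU: S = 1366/0.924² = 1600 W m⁻².
At the subsolar point the surface absorbs S(1−A) and emits σT⁴ per unit area — no factor of 4, since only the local patch is in balance.
T = [1600 × 0.91 / 5.67×10⁻⁸]^(1/4) = (2.57×10¹⁰)^(1/4) = 400 K.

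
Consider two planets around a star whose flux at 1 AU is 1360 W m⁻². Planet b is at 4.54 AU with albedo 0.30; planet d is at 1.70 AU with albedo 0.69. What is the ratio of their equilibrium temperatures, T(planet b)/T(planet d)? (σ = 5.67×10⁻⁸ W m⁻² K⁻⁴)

T₁/T₂ ≈ 0.750

T_eq = [S₀(1−A)/(4σd²)]^(1/4), so T ∝ (1−A)^(1/4) / √d.
T₁ = [1360×0.70/(4×5.67×10⁻⁸×4.54²)]^(1/4) = 119.46 K.
T₂ = [1360×0.31/(4×5.67×10⁻⁸×1.70²)]^(1/4) = 159.25 K.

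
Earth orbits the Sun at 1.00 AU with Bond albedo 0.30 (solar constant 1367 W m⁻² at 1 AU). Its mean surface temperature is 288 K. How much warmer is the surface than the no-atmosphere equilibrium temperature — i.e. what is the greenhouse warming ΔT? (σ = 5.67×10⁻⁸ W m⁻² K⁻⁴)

ΔT ≈ 33.1 K

S = 1367/1.00² = 1367 W m⁻².
T_eq = [S(1−A)/(4σ)]^(1/4) = [1367×0.70/(4×5.67×10⁻⁸)]^(1/4) = 254.9 K.
ΔT = T_surf − T_eq = 288 − 254.9.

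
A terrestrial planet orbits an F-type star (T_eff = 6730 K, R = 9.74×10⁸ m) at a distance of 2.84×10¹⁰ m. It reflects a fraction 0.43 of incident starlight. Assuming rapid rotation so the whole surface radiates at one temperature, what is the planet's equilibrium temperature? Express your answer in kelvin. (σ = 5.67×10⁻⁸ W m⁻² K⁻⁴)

T_eq ≈ 766 K

L = 4πR_⋆²σT_⋆⁴ = 4π(9.74×10⁸)² × 5.67×10⁻⁸ × (6730)⁴ = 1.39×10²⁷ W.
S = L/(4πd²) = 1.37×10⁵ W m⁻².
Energy balance: absorbed = emitted ⇒ πR²·S(1−A) = 4πR²·σT_eq⁴, so T_eq⁴ = S(1−A)/(4σ).
T_eq = [1.37×10⁵ × 0.57 / (4 × 5.67×10⁻⁸)]^(1/4) = (3.44×10¹¹)^(1/4) = 766 K.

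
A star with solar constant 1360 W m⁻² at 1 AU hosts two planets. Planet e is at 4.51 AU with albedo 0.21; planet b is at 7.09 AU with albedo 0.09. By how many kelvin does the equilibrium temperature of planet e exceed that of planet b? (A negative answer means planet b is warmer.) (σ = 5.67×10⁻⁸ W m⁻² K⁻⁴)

T_eq = [S₀(1−A)/(4σd²)]^(1/4), so T ∝ (1−A)^(1/4) / √d.
T₁ = [1360×0.79/(4×5.67×10⁻⁸×4.51²)]^(1/4) = 123.54 K.
T₂ = [1360×0.91/(4×5.67×10⁻⁸×7.09²)]^(1/4) = 102.07 K.

ΔT ≈ 21.5 K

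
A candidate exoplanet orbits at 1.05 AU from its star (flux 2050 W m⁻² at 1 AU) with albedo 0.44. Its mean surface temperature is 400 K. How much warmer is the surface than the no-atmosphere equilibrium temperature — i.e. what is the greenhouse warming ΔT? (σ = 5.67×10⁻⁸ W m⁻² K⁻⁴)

ΔT ≈ 139.7 K

S = 2050/1.05² = 1859 W m⁻².
T_eq = [S(1−A)/(4σ)]^(1/4) = [1859×0.56/(4×5.67×10⁻⁸)]^(1/4) = 260.3 K.
ΔT = T_surf − T_eq = 400 − 260.3.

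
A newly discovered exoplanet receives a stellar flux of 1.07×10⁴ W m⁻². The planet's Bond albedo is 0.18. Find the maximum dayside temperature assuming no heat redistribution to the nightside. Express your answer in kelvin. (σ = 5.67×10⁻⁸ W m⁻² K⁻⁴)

With no redistribution each surface element balances locally: S(1−A) = σT⁴.
T = [1.07×10⁴ × 0.82 / 5.67×10⁻⁸]^(1/4) = (1.55×10¹¹)^(1/4) = 627 K.

T_ss ≈ 627 K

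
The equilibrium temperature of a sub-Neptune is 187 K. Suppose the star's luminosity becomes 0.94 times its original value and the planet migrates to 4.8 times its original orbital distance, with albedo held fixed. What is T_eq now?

T_eq ∝ L^(1/4) · d^(−1/2).
T′ = 187 × 0.94^(1/4) / 4.8^(1/2) = 84.0 K.

T_eq ≈ 84.0 K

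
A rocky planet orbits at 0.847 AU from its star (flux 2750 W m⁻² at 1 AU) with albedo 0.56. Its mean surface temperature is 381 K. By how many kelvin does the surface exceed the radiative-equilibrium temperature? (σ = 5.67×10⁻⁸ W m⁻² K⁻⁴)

S = 2750/0.847² = 3833 W m⁻².
T_eq = [S(1−A)/(4σ)]^(1/4) = [3833×0.44/(4×5.67×10⁻⁸)]^(1/4) = 293.7 K.
ΔT = T_surf − T_eq = 381 − 293.7.

ΔT ≈ 87.3 K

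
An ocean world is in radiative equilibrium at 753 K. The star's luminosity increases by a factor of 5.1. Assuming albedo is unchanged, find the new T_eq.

T_eq ∝ L^(1/4) · d^(−1/2).
T′ = 753 × 5.1^(1/4) = 1130 K.

T_eq ≈ 1130 K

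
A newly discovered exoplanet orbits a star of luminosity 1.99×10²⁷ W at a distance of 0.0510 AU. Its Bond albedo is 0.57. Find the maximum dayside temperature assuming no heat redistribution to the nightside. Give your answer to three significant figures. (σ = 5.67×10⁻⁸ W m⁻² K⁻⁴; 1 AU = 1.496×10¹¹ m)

d = 0.0510 AU = 7.63×10⁹ m.
Flux: S = L/(4πd²) = 1.99×10²⁷/(4π×(7.63×10⁹)²) = 2.72×10⁶ W m⁻².
With no redistribution each surface element balances locally: S(1−A) = σT⁴.
T = [2.72×10⁶ × 0.43 / 5.67×10⁻⁸]^(1/4) = (2.06×10¹³)^(1/4) = 2130 K.

T_ss ≈ 2130 K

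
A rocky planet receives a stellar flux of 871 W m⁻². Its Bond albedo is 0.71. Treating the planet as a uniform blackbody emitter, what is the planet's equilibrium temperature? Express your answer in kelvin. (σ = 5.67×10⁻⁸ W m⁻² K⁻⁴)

T_eq ≈ 183 K

Energy balance: absorbed = emitted ⇒ πR²·S(1−A) = 4πR²·σT_eq⁴, so T_eq⁴ = S(1−A)/(4σ).
T_eq = [871 × 0.29 / (4 × 5.67×10⁻⁸)]^(1/4) = (1.11×10⁹)^(1/4) = 183 K.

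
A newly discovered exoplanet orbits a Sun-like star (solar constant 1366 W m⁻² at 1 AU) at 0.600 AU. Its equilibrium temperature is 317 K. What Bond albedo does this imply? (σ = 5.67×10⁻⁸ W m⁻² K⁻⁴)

Flux at 0.600 AU: S = 1366/0.600² = 3790 W m⁻².
From T_eq⁴ = S(1−A)/(4σ): 1−A = 4σT_eq⁴/S.
1−A = 4 × 5.67×10⁻⁸ × (317)⁴ / 3790 = 0.604.

A ≈ 0.40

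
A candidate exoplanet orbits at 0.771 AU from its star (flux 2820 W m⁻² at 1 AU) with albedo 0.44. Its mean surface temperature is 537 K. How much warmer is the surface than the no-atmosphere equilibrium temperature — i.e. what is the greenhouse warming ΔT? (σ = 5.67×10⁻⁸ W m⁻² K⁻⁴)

S = 2820/0.771² = 4744 W m⁻².
T_eq = [S(1−A)/(4σ)]^(1/4) = [4744×0.56/(4×5.67×10⁻⁸)]^(1/4) = 329.0 K.
ΔT = T_surf − T_eq = 537 − 329.0.

ΔT ≈ 208.0 K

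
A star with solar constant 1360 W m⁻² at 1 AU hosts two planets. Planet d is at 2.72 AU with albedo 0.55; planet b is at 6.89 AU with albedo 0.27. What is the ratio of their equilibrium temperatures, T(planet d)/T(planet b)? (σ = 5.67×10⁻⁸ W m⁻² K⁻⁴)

T₁/T₂ ≈ 1.410

T_eq = [S₀(1−A)/(4σd²)]^(1/4), so T ∝ (1−A)^(1/4) / √d.
T₁ = [1360×0.45/(4×5.67×10⁻⁸×2.72²)]^(1/4) = 138.20 K.
T₂ = [1360×0.73/(4×5.67×10⁻⁸×6.89²)]^(1/4) = 97.99 K.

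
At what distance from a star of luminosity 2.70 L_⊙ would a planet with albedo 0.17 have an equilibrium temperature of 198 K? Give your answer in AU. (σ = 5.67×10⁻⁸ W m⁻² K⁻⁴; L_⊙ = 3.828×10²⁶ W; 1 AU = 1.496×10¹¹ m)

d ≈ 2.96 AU

L = 2.70 × 3.828×10²⁶ = 1.03×10²⁷ W.
From T_eq⁴ = L(1−A)/(16πσd²): d = √[L(1−A)/(16πσT_eq⁴)].
d = √[1.03×10²⁷ × 0.83 / (16π × 5.67×10⁻⁸ × (198)⁴)] = 4.43×10¹¹ m = 2.96 AU.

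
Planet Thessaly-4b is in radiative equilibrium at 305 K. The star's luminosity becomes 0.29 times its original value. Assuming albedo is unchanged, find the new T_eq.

T_eq ∝ L^(1/4) · d^(−1/2).
T′ = 305 × 0.29^(1/4) = 224 K.

T_eq ≈ 224 K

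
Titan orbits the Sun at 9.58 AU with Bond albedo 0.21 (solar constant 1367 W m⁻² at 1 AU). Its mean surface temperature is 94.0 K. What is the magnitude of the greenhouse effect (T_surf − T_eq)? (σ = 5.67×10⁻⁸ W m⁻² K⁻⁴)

S = 1367/9.58² = 14.89 W m⁻².
T_eq = [S(1−A)/(4σ)]^(1/4) = [14.89×0.79/(4×5.67×10⁻⁸)]^(1/4) = 84.9 K.
ΔT = T_surf − T_eq = 94 − 84.9.

ΔT ≈ 9.1 K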